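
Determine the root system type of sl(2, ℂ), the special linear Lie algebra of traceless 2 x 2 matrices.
This is sl(2), which has dimension 2^2 - 1 = 3 and rank 2 - 1 = 1 (a Cartan subalgebra is the diagonal traceless matrices). In the classification of classical Lie algebras, the special linear algebra sl(n+1) has type A_n; here n = 1, so the Dynkin diagram is a chain of 1 nodes with single edges (A_1). Hence the type is A_1.

A_1 (sl(2))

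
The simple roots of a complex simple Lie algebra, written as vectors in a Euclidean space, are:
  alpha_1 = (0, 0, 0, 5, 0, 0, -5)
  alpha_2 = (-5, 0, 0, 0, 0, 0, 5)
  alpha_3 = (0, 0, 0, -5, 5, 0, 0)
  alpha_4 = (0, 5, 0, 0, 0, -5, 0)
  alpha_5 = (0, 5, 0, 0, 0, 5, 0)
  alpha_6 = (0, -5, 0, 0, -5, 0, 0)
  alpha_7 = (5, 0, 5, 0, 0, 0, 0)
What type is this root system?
D_7 (so(14))

Compute the Cartan integers a_ij = 2(alpha_i, alpha_j)/(alpha_j, alpha_j); the resulting 7x7 Cartan matrix is
[[2, -1, -1, 0, 0, 0, 0], [-1, 2, 0, 0, 0, 0, -1], [-1, 0, 2, 0, 0, -1, 0], [0, 0, 0, 2, 0, -1, 0], [0, 0, 0, 0, 2, -1, 0], [0, 0, -1, -1, -1, 2, 0], [0, -1, 0, 0, 0, 0, 2]].
All simple roots have the same length, so the diagram is simply laced. The associated Dynkin diagram is a chain of 5 nodes with a fork of two nodes at one end (D_7), so the type is D_7 (the algebra so(14)).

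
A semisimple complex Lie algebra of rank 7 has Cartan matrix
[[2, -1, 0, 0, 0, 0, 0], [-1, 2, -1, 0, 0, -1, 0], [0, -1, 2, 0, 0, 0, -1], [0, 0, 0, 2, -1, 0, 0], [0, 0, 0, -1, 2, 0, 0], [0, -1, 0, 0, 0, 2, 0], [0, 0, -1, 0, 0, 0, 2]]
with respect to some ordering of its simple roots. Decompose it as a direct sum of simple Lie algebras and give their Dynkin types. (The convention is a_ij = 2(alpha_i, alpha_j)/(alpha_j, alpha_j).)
The diagram associated to this matrix has two connected components: the simple roots {alpha_4, alpha_5} form a chain of 2 nodes with single edges (A_2), and {alpha_1, alpha_2, alpha_3, alpha_6, alpha_7} form a chain of 3 nodes with a fork of two nodes at one end (D_5). A semisimple Lie algebra decomposes uniquely as the direct sum of simple ideals, one per connected component of its Dynkin diagram, so g ≅ A_2 ⊕ D_5 (dimension 8 + 45 = 53).

A_2 ⊕ D_5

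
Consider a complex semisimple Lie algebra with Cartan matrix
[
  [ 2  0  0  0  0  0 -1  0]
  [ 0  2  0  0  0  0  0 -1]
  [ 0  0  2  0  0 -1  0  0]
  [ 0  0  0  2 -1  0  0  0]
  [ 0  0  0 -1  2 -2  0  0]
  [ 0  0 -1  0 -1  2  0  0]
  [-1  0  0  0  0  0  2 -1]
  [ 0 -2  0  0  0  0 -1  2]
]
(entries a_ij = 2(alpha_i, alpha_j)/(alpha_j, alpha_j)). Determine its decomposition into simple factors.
B_4 (so(9)) ⊕ F_4

The diagram associated to this matrix has two connected components: the simple roots {alpha_1, alpha_2, alpha_7, alpha_8} form a chain of 4 nodes with a double edge at one end; the terminal node there is the unique short simple root (B_4), and {alpha_3, alpha_4, alpha_5, alpha_6} form a chain of 4 nodes with a double edge between the middle two (F_4). A semisimple Lie algebra decomposes uniquely as the direct sum of simple ideals, one per connected component of its Dynkin diagram, so g ≅ B_4 ⊕ F_4 (dimension 36 + 52 = 88).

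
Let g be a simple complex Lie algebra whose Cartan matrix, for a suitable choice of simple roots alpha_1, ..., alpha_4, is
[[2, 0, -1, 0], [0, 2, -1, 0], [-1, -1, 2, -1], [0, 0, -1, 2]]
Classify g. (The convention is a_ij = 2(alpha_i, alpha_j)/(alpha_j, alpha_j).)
D_4

The matrix has rank 4 with 2's on the diagonal. Reading the off-diagonal entries as Dynkin edges (a single edge where a_ij = a_ji = -1; a double or triple edge where a_ij * a_ji = 2 or 3), the diagram is a chain of 2 nodes with a fork of two nodes at one end (D_4). One simple-root ordering that puts it in standard form is (alpha_2, alpha_3, alpha_1, alpha_4). So the algebra is type D_4, i.e. so(8).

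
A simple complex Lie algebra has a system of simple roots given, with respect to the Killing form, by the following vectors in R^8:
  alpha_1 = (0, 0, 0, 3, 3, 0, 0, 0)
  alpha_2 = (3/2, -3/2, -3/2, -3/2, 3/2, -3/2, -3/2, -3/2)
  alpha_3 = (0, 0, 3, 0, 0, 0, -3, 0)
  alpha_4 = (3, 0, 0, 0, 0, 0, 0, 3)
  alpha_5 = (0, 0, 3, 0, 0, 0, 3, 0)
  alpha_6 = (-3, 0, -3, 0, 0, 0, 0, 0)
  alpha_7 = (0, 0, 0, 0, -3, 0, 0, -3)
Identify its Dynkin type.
Compute the Cartan integers a_ij = 2(alpha_i, alpha_j)/(alpha_j, alpha_j); the resulting 7x7 Cartan matrix is
[[2, 0, 0, 0, 0, 0, -1], [0, 2, 0, 0, -1, 0, 0], [0, 0, 2, 0, 0, -1, 0], [0, 0, 0, 2, 0, -1, -1], [0, -1, 0, 0, 2, -1, 0], [0, 0, -1, -1, -1, 2, 0], [-1, 0, 0, -1, 0, 0, 2]].
All simple roots have the same length, so the diagram is simply laced. The associated Dynkin diagram is a chain of 6 nodes with one extra node attached to the third node from one end (E_7), so the type is E_7.

E7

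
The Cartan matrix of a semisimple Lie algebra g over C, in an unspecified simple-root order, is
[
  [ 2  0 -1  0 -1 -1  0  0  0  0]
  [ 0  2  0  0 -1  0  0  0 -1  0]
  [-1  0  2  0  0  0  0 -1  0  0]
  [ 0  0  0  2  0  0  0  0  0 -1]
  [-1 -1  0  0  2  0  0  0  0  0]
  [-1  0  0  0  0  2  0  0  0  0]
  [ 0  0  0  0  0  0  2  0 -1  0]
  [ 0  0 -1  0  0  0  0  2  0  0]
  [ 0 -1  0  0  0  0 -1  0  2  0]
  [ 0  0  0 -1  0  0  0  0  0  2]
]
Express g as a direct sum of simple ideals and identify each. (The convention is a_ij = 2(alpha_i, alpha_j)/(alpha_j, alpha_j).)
A2 + E8

The diagram associated to this matrix has two connected components: the simple roots {alpha_4, alpha_10} form a chain of 2 nodes with single edges (A_2), and {alpha_1, alpha_2, alpha_3, alpha_5, alpha_6, alpha_7, alpha_8, alpha_9} form a chain of 7 nodes with one extra node attached to the third node from one end (E_8). A semisimple Lie algebra decomposes uniquely as the direct sum of simple ideals, one per connected component of its Dynkin diagram, so g ≅ A_2 ⊕ E_8 (dimension 8 + 248 = 256).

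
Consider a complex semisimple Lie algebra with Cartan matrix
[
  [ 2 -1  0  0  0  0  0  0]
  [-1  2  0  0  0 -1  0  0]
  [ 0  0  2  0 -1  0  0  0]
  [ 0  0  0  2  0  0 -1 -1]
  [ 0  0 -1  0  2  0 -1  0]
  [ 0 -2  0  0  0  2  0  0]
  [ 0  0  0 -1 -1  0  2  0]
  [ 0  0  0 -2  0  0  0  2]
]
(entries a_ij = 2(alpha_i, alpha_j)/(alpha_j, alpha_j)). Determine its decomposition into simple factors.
C_3 (sp(6)) + C_5 (sp(10))

The diagram associated to this matrix has two connected components: the simple roots {alpha_1, alpha_2, alpha_6} form a chain of 3 nodes with a double edge at one end; the terminal node there is the unique long simple root (C_3), and {alpha_3, alpha_4, alpha_5, alpha_7, alpha_8} form a chain of 5 nodes with a double edge at one end; the terminal node there is the unique long simple root (C_5). A semisimple Lie algebra decomposes uniquely as the direct sum of simple ideals, one per connected component of its Dynkin diagram, so g ≅ C_3 ⊕ C_5 (dimension 21 + 55 = 76).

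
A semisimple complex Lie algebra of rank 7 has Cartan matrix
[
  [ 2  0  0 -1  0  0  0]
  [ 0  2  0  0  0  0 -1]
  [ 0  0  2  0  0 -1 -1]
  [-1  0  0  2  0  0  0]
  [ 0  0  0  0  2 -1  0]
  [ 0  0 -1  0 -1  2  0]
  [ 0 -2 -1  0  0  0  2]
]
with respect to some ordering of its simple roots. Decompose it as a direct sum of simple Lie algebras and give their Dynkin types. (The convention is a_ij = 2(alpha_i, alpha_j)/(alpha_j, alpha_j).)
A_2 (sl(3)) ⊕ B_5 (so(11))

The diagram associated to this matrix has two connected components: the simple roots {alpha_1, alpha_4} form a chain of 2 nodes with single edges (A_2), and {alpha_2, alpha_3, alpha_5, alpha_6, alpha_7} form a chain of 5 nodes with a double edge at one end; the terminal node there is the unique short simple root (B_5). A semisimple Lie algebra decomposes uniquely as the direct sum of simple ideals, one per connected component of its Dynkin diagram, so g ≅ A_2 ⊕ B_5 (dimension 8 + 55 = 63).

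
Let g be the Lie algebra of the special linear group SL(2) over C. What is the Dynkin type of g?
A_1 (sl(2))

This is sl(2), which has dimension 2^2 - 1 = 3 and rank 2 - 1 = 1 (a Cartan subalgebra is the diagonal traceless matrices). In the classification of classical Lie algebras, the special linear algebra sl(n+1) has type A_n; here n = 1, so the Dynkin diagram is a chain of 1 nodes with single edges (A_1). Hence the type is A_1.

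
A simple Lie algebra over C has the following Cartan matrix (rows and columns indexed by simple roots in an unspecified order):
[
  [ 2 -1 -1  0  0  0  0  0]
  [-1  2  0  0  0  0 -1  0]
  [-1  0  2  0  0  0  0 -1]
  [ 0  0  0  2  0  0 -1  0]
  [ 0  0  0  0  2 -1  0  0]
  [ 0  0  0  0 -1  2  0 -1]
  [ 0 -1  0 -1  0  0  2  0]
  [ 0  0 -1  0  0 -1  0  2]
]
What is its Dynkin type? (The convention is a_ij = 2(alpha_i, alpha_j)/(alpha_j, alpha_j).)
type A_8

The matrix has rank 8 with 2's on the diagonal. Reading the off-diagonal entries as Dynkin edges (a single edge where a_ij = a_ji = -1; a double or triple edge where a_ij * a_ji = 2 or 3), the diagram is a chain of 8 nodes with single edges (A_8). One simple-root ordering that puts it in standard form is (alpha_5, alpha_6, alpha_8, alpha_3, alpha_1, alpha_2, alpha_7, alpha_4). So the algebra is type A_8, i.e. sl(9).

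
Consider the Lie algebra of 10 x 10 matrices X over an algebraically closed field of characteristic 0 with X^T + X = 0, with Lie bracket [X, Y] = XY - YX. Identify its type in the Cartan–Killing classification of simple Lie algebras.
This is so(10) with 10 even, which has dimension 10(10-1)/2 = 45 and rank 10/2 = 5. In the classification of classical Lie algebras, the orthogonal algebra so(2n) in an even number of variables has type D_n; here n = 5, so the Dynkin diagram is a chain of 3 nodes with a fork of two nodes at one end (D_5). Hence the type is D_5.

type D_5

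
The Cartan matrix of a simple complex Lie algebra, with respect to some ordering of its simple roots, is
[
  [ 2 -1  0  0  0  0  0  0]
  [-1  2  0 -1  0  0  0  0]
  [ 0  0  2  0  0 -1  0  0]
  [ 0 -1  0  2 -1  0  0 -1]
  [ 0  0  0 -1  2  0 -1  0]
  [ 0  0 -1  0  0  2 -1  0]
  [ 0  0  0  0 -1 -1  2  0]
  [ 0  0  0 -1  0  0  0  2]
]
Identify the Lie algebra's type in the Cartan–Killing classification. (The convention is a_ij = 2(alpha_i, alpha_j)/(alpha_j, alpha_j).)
E8

The matrix has rank 8 with 2's on the diagonal. Reading the off-diagonal entries as Dynkin edges (a single edge where a_ij = a_ji = -1; a double or triple edge where a_ij * a_ji = 2 or 3), the diagram is a chain of 7 nodes with one extra node attached to the third node from one end (E_8). One simple-root ordering that puts it in standard form is (alpha_1, alpha_8, alpha_2, alpha_4, alpha_5, alpha_7, alpha_6, alpha_3). So the algebra is type E_8.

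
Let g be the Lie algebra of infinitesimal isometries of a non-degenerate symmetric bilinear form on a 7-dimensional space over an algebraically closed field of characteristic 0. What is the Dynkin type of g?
B3

This is so(7) with 7 odd, which has dimension 7(7-1)/2 = 21 and rank (7-1)/2 = 3. In the classification of classical Lie algebras, the orthogonal algebra so(2n+1) in an odd number of variables has type B_n; here n = 3, so the Dynkin diagram is a chain of 3 nodes with a double edge at one end; the terminal node there is the unique short simple root (B_3). Hence the type is B_3.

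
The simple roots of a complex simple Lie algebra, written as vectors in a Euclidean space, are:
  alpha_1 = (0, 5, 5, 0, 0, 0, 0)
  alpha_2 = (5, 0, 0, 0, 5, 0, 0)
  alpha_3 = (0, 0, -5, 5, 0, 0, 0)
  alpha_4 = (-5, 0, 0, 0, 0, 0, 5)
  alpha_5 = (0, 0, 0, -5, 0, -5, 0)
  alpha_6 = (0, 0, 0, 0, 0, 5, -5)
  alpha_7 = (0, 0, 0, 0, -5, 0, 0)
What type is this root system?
Compute the Cartan integers a_ij = 2(alpha_i, alpha_j)/(alpha_j, alpha_j); the resulting 7x7 Cartan matrix is
[[2, 0, -1, 0, 0, 0, 0], [0, 2, 0, -1, 0, 0, -2], [-1, 0, 2, 0, -1, 0, 0], [0, -1, 0, 2, 0, -1, 0], [0, 0, -1, 0, 2, -1, 0], [0, 0, 0, -1, -1, 2, 0], [0, -1, 0, 0, 0, 0, 2]].
The roots have two lengths (squared-length ratio 2:1); the short ones are alpha_{7}. The associated Dynkin diagram is a chain of 7 nodes with a double edge at one end; the terminal node there is the unique short simple root (B_7), so the type is B_7 (the algebra so(15)).

B_7 (so(15))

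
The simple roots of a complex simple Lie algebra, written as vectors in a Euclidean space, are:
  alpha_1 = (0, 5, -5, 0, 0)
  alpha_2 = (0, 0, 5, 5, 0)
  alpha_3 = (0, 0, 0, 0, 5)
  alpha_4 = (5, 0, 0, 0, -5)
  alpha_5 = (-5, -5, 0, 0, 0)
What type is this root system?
B_5

Compute the Cartan integers a_ij = 2(alpha_i, alpha_j)/(alpha_j, alpha_j); the resulting 5x5 Cartan matrix is
[[2, -1, 0, 0, -1], [-1, 2, 0, 0, 0], [0, 0, 2, -1, 0], [0, 0, -2, 2, -1], [-1, 0, 0, -1, 2]].
The roots have two lengths (squared-length ratio 2:1); the short ones are alpha_{3}. The associated Dynkin diagram is a chain of 5 nodes with a double edge at one end; the terminal node there is the unique short simple root (B_5), so the type is B_5 (the algebra so(11)).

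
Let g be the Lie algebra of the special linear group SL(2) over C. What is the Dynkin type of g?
This is sl(2), which has dimension 2^2 - 1 = 3 and rank 2 - 1 = 1 (a Cartan subalgebra is the diagonal traceless matrices). In the classification of classical Lie algebras, the special linear algebra sl(n+1) has type A_n; here n = 1, so the Dynkin diagram is a chain of 1 nodes with single edges (A_1). Hence the type is A_1.

A1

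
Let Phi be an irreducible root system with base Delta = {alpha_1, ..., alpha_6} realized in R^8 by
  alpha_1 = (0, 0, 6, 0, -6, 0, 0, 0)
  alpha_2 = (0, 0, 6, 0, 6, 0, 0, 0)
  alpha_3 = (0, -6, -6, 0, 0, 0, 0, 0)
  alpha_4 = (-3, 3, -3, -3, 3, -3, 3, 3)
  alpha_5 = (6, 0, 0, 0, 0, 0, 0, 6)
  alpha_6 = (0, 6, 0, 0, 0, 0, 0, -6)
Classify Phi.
E_6

Compute the Cartan integers a_ij = 2(alpha_i, alpha_j)/(alpha_j, alpha_j); the resulting 6x6 Cartan matrix is
[[2, 0, -1, -1, 0, 0], [0, 2, -1, 0, 0, 0], [-1, -1, 2, 0, 0, -1], [-1, 0, 0, 2, 0, 0], [0, 0, 0, 0, 2, -1], [0, 0, -1, 0, -1, 2]].
All simple roots have the same length, so the diagram is simply laced. The associated Dynkin diagram is a chain of 5 nodes with one extra node attached to the third node from one end (E_6), so the type is E_6.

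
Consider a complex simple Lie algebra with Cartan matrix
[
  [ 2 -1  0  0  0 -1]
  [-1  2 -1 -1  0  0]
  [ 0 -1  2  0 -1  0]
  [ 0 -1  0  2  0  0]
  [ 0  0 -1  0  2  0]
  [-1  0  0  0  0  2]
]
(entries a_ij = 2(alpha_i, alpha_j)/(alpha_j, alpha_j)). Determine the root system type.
E_6

The matrix has rank 6 with 2's on the diagonal. Reading the off-diagonal entries as Dynkin edges (a single edge where a_ij = a_ji = -1; a double or triple edge where a_ij * a_ji = 2 or 3), the diagram is a chain of 5 nodes with one extra node attached to the third node from one end (E_6). One simple-root ordering that puts it in standard form is (alpha_5, alpha_4, alpha_3, alpha_2, alpha_1, alpha_6). So the algebra is type E_6.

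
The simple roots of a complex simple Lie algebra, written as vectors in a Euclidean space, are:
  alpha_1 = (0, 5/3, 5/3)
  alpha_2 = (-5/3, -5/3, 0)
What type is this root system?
A_2 (sl(3))

Compute the Cartan integers a_ij = 2(alpha_i, alpha_j)/(alpha_j, alpha_j); the resulting 2x2 Cartan matrix is
[[2, -1], [-1, 2]].
All simple roots have the same length, so the diagram is simply laced. The associated Dynkin diagram is a chain of 2 nodes with single edges (A_2), so the type is A_2 (the algebra sl(3)).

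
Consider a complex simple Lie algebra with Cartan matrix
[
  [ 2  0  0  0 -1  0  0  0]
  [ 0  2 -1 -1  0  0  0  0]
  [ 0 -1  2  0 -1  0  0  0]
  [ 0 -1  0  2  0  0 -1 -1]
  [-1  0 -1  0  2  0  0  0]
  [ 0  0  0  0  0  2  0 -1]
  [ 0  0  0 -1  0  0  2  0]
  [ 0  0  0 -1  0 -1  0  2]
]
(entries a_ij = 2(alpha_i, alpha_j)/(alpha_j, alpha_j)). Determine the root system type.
The matrix has rank 8 with 2's on the diagonal. Reading the off-diagonal entries as Dynkin edges (a single edge where a_ij = a_ji = -1; a double or triple edge where a_ij * a_ji = 2 or 3), the diagram is a chain of 7 nodes with one extra node attached to the third node from one end (E_8). One simple-root ordering that puts it in standard form is (alpha_6, alpha_7, alpha_8, alpha_4, alpha_2, alpha_3, alpha_5, alpha_1). So the algebra is type E_8.

type E_8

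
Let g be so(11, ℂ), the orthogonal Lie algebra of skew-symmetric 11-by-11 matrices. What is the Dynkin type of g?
B5

This is so(11) with 11 odd, which has dimension 11(11-1)/2 = 55 and rank (11-1)/2 = 5. In the classification of classical Lie algebras, the orthogonal algebra so(2n+1) in an odd number of variables has type B_n; here n = 5, so the Dynkin diagram is a chain of 5 nodes with a double edge at one end; the terminal node there is the unique short simple root (B_5). Hence the type is B_5.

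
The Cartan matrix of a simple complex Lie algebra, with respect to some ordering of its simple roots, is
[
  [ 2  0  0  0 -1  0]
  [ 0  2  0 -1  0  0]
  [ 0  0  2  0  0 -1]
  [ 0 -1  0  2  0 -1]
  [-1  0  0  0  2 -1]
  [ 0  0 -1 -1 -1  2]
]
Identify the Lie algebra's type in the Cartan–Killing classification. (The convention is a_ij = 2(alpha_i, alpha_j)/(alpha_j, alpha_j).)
The matrix has rank 6 with 2's on the diagonal. Reading the off-diagonal entries as Dynkin edges (a single edge where a_ij = a_ji = -1; a double or triple edge where a_ij * a_ji = 2 or 3), the diagram is a chain of 5 nodes with one extra node attached to the third node from one end (E_6). One simple-root ordering that puts it in standard form is (alpha_1, alpha_3, alpha_5, alpha_6, alpha_4, alpha_2). So the algebra is type E_6.

E6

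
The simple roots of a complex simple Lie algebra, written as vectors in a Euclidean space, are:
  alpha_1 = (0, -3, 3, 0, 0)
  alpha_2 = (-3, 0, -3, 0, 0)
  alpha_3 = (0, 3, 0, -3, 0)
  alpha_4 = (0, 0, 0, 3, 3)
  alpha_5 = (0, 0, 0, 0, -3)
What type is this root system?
Compute the Cartan integers a_ij = 2(alpha_i, alpha_j)/(alpha_j, alpha_j); the resulting 5x5 Cartan matrix is
[[2, -1, -1, 0, 0], [-1, 2, 0, 0, 0], [-1, 0, 2, -1, 0], [0, 0, -1, 2, -2], [0, 0, 0, -1, 2]].
The roots have two lengths (squared-length ratio 2:1); the short ones are alpha_{5}. The associated Dynkin diagram is a chain of 5 nodes with a double edge at one end; the terminal node there is the unique short simple root (B_5), so the type is B_5 (the algebra so(11)).

type B_5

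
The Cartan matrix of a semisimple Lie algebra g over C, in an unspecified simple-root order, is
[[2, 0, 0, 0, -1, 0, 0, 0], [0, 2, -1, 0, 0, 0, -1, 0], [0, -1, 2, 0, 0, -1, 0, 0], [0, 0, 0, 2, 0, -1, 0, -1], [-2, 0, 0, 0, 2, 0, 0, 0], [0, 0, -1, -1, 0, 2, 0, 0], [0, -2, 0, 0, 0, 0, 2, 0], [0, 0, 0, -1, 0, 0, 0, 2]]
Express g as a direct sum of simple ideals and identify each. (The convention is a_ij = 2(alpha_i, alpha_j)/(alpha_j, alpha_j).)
B2 ⊕ C6

The diagram associated to this matrix has two connected components: the simple roots {alpha_1, alpha_5} form a chain of 2 nodes with a double edge at one end; the terminal node there is the unique short simple root (B_2), and {alpha_2, alpha_3, alpha_4, alpha_6, alpha_7, alpha_8} form a chain of 6 nodes with a double edge at one end; the terminal node there is the unique long simple root (C_6). A semisimple Lie algebra decomposes uniquely as the direct sum of simple ideals, one per connected component of its Dynkin diagram, so g ≅ B_2 ⊕ C_6 (dimension 10 + 78 = 88).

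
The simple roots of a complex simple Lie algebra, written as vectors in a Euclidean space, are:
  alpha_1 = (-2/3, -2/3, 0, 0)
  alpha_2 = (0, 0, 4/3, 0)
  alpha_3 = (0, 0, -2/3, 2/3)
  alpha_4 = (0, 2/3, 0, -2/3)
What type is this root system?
Compute the Cartan integers a_ij = 2(alpha_i, alpha_j)/(alpha_j, alpha_j); the resulting 4x4 Cartan matrix is
[[2, 0, 0, -1], [0, 2, -2, 0], [0, -1, 2, -1], [-1, 0, -1, 2]].
The roots have two lengths (squared-length ratio 2:1); the short ones are alpha_{1,3,4}. The associated Dynkin diagram is a chain of 4 nodes with a double edge at one end; the terminal node there is the unique long simple root (C_4), so the type is C_4 (the algebra sp(8)).

C_4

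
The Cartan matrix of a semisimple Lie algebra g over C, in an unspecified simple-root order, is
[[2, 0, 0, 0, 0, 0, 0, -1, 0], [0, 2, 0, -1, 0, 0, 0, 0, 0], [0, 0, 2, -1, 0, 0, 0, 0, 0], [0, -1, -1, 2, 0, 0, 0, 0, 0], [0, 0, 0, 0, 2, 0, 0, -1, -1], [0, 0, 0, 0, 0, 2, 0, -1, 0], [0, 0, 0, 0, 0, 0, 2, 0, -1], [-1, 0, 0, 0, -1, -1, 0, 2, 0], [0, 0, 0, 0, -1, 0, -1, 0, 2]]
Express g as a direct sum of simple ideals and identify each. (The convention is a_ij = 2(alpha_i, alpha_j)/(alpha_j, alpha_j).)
A_3 + D_6

The diagram associated to this matrix has two connected components: the simple roots {alpha_2, alpha_3, alpha_4} form a chain of 3 nodes with single edges (A_3), and {alpha_1, alpha_5, alpha_6, alpha_7, alpha_8, alpha_9} form a chain of 4 nodes with a fork of two nodes at one end (D_6). A semisimple Lie algebra decomposes uniquely as the direct sum of simple ideals, one per connected component of its Dynkin diagram, so g ≅ A_3 ⊕ D_6 (dimension 15 + 66 = 81).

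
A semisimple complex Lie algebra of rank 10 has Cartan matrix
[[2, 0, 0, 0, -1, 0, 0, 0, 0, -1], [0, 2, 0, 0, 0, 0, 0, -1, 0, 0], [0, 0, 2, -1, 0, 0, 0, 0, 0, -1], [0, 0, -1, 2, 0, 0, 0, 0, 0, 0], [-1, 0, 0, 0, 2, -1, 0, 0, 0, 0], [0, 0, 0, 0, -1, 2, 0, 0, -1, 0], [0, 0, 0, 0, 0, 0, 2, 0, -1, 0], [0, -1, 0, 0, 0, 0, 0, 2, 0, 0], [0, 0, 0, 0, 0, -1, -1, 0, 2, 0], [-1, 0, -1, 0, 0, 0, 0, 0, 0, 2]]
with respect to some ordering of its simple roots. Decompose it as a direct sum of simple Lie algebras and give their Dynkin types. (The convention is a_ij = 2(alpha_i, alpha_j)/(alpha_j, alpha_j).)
A_2 ⊕ A_8

The diagram associated to this matrix has two connected components: the simple roots {alpha_2, alpha_8} form a chain of 2 nodes with single edges (A_2), and {alpha_1, alpha_3, alpha_4, alpha_5, alpha_6, alpha_7, alpha_9, alpha_10} form a chain of 8 nodes with single edges (A_8). A semisimple Lie algebra decomposes uniquely as the direct sum of simple ideals, one per connected component of its Dynkin diagram, so g ≅ A_2 ⊕ A_8 (dimension 8 + 80 = 88).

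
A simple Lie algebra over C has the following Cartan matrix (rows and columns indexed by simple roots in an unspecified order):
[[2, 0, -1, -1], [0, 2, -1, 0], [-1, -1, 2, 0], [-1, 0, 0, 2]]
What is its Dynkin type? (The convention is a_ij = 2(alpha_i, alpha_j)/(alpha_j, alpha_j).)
The matrix has rank 4 with 2's on the diagonal. Reading the off-diagonal entries as Dynkin edges (a single edge where a_ij = a_ji = -1; a double or triple edge where a_ij * a_ji = 2 or 3), the diagram is a chain of 4 nodes with single edges (A_4). One simple-root ordering that puts it in standard form is (alpha_2, alpha_3, alpha_1, alpha_4). So the algebra is type A_4, i.e. sl(5).

A_4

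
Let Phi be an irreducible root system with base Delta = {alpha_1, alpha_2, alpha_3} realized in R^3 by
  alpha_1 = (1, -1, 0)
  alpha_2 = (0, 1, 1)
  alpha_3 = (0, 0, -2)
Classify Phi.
C_3 (sp(6))

Compute the Cartan integers a_ij = 2(alpha_i, alpha_j)/(alpha_j, alpha_j); the resulting 3x3 Cartan matrix is
[[2, -1, 0], [-1, 2, -1], [0, -2, 2]].
The roots have two lengths (squared-length ratio 2:1); the short ones are alpha_{1,2}. The associated Dynkin diagram is a chain of 3 nodes with a double edge at one end; the terminal node there is the unique long simple root (C_3), so the type is C_3 (the algebra sp(6)).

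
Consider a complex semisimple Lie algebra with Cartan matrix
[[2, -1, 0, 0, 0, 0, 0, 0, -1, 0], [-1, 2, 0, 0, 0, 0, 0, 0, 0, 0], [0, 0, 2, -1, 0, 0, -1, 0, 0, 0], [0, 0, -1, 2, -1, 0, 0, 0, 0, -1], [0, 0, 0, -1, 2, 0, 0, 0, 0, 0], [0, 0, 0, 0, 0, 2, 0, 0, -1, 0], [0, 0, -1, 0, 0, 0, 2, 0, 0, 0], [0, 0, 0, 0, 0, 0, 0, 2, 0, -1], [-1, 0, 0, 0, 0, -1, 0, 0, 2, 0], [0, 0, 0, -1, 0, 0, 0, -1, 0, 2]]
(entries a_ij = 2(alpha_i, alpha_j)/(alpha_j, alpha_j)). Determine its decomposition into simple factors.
type A_4 ⊕ type E_6

The diagram associated to this matrix has two connected components: the simple roots {alpha_1, alpha_2, alpha_6, alpha_9} form a chain of 4 nodes with single edges (A_4), and {alpha_3, alpha_4, alpha_5, alpha_7, alpha_8, alpha_10} form a chain of 5 nodes with one extra node attached to the third node from one end (E_6). A semisimple Lie algebra decomposes uniquely as the direct sum of simple ideals, one per connected component of its Dynkin diagram, so g ≅ A_4 ⊕ E_6 (dimension 24 + 78 = 102).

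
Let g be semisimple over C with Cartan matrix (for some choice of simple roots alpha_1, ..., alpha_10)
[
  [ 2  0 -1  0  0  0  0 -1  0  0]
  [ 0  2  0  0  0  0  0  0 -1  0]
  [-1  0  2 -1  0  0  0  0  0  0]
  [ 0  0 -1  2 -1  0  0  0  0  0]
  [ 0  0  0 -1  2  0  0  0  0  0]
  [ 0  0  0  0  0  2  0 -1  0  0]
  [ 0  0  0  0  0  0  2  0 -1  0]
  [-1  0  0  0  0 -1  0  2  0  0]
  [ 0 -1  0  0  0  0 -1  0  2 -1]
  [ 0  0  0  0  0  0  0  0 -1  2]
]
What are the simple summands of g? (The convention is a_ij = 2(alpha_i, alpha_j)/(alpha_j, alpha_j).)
The diagram associated to this matrix has two connected components: the simple roots {alpha_1, alpha_3, alpha_4, alpha_5, alpha_6, alpha_8} form a chain of 6 nodes with single edges (A_6), and {alpha_2, alpha_7, alpha_9, alpha_10} form a chain of 2 nodes with a fork of two nodes at one end (D_4). A semisimple Lie algebra decomposes uniquely as the direct sum of simple ideals, one per connected component of its Dynkin diagram, so g ≅ A_6 ⊕ D_4 (dimension 48 + 28 = 76).

A_6 (sl(7)) ⊕ D_4 (so(8))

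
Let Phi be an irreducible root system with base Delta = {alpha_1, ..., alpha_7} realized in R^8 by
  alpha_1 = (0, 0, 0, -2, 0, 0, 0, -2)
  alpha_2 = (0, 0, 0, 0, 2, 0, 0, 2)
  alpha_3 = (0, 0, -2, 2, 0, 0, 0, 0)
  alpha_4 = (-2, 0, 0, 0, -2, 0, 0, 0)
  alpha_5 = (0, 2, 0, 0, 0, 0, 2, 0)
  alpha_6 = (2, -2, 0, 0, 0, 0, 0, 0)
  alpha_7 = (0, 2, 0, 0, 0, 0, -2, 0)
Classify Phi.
Compute the Cartan integers a_ij = 2(alpha_i, alpha_j)/(alpha_j, alpha_j); the resulting 7x7 Cartan matrix is
[[2, -1, -1, 0, 0, 0, 0], [-1, 2, 0, -1, 0, 0, 0], [-1, 0, 2, 0, 0, 0, 0], [0, -1, 0, 2, 0, -1, 0], [0, 0, 0, 0, 2, -1, 0], [0, 0, 0, -1, -1, 2, -1], [0, 0, 0, 0, 0, -1, 2]].
All simple roots have the same length, so the diagram is simply laced. The associated Dynkin diagram is a chain of 5 nodes with a fork of two nodes at one end (D_7), so the type is D_7 (the algebra so(14)).

type D_7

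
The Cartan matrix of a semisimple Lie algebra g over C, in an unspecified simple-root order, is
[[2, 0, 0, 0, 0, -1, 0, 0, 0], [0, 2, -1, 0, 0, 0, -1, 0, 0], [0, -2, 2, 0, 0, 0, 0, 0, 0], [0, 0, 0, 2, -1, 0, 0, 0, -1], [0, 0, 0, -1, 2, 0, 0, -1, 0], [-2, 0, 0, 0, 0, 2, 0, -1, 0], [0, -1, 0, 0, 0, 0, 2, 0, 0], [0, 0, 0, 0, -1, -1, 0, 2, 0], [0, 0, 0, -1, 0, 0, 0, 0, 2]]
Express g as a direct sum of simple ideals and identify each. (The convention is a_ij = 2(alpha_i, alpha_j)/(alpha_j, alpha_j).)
B_6 (so(13)) + C_3 (sp(6))

The diagram associated to this matrix has two connected components: the simple roots {alpha_1, alpha_4, alpha_5, alpha_6, alpha_8, alpha_9} form a chain of 6 nodes with a double edge at one end; the terminal node there is the unique short simple root (B_6), and {alpha_2, alpha_3, alpha_7} form a chain of 3 nodes with a double edge at one end; the terminal node there is the unique long simple root (C_3). A semisimple Lie algebra decomposes uniquely as the direct sum of simple ideals, one per connected component of its Dynkin diagram, so g ≅ B_6 ⊕ C_3 (dimension 78 + 21 = 99).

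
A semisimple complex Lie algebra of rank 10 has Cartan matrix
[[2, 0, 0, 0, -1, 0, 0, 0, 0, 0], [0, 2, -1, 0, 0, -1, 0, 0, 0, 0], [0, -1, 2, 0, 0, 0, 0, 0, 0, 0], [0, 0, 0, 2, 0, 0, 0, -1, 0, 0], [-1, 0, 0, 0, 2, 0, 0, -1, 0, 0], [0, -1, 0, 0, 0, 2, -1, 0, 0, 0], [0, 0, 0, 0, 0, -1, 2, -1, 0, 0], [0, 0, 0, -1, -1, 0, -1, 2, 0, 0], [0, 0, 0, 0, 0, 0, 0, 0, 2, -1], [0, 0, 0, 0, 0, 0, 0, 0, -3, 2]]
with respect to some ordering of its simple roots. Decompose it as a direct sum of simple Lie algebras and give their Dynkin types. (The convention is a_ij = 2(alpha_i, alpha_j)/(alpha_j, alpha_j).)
E_8 + G_2

The diagram associated to this matrix has two connected components: the simple roots {alpha_1, alpha_2, alpha_3, alpha_4, alpha_5, alpha_6, alpha_7, alpha_8} form a chain of 7 nodes with one extra node attached to the third node from one end (E_8), and {alpha_9, alpha_10} form two nodes joined by a triple edge (G_2). A semisimple Lie algebra decomposes uniquely as the direct sum of simple ideals, one per connected component of its Dynkin diagram, so g ≅ E_8 ⊕ G_2 (dimension 248 + 14 = 262).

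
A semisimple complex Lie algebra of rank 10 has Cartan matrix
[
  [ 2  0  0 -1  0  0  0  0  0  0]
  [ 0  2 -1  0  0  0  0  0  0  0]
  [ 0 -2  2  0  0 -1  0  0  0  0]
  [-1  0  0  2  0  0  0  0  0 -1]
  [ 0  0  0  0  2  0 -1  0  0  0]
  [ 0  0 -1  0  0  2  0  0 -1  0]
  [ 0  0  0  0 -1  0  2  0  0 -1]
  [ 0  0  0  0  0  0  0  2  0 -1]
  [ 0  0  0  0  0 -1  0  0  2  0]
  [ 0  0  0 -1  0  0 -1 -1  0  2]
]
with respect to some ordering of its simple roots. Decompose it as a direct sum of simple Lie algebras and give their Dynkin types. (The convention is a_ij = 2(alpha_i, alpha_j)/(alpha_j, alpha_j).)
B4 ⊕ E6

The diagram associated to this matrix has two connected components: the simple roots {alpha_2, alpha_3, alpha_6, alpha_9} form a chain of 4 nodes with a double edge at one end; the terminal node there is the unique short simple root (B_4), and {alpha_1, alpha_4, alpha_5, alpha_7, alpha_8, alpha_10} form a chain of 5 nodes with one extra node attached to the third node from one end (E_6). A semisimple Lie algebra decomposes uniquely as the direct sum of simple ideals, one per connected component of its Dynkin diagram, so g ≅ B_4 ⊕ E_6 (dimension 36 + 78 = 114).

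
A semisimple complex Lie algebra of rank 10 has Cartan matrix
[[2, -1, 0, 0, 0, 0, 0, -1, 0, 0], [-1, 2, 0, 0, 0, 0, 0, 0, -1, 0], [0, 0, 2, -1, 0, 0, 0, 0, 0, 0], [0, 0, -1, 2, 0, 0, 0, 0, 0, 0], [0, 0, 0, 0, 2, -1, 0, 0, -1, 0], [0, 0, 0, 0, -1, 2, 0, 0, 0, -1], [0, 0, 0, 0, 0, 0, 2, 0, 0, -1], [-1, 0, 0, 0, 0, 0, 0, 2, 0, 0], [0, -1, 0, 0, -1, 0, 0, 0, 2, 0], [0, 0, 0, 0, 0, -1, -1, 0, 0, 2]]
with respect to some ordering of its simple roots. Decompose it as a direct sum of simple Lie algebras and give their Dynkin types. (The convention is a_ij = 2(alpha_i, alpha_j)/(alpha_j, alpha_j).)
A_2 ⊕ A_8

The diagram associated to this matrix has two connected components: the simple roots {alpha_3, alpha_4} form a chain of 2 nodes with single edges (A_2), and {alpha_1, alpha_2, alpha_5, alpha_6, alpha_7, alpha_8, alpha_9, alpha_10} form a chain of 8 nodes with single edges (A_8). A semisimple Lie algebra decomposes uniquely as the direct sum of simple ideals, one per connected component of its Dynkin diagram, so g ≅ A_2 ⊕ A_8 (dimension 8 + 80 = 88).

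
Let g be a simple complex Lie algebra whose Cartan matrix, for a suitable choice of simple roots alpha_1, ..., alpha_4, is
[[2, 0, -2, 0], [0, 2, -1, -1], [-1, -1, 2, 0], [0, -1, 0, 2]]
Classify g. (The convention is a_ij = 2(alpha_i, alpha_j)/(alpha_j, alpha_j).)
The matrix has rank 4 with 2's on the diagonal. Reading the off-diagonal entries as Dynkin edges (a single edge where a_ij = a_ji = -1; a double or triple edge where a_ij * a_ji = 2 or 3), the diagram is a chain of 4 nodes with a double edge at one end; the terminal node there is the unique long simple root (C_4). One simple-root ordering that puts it in standard form is (alpha_4, alpha_2, alpha_3, alpha_1). So the algebra is type C_4, i.e. sp(8).

C4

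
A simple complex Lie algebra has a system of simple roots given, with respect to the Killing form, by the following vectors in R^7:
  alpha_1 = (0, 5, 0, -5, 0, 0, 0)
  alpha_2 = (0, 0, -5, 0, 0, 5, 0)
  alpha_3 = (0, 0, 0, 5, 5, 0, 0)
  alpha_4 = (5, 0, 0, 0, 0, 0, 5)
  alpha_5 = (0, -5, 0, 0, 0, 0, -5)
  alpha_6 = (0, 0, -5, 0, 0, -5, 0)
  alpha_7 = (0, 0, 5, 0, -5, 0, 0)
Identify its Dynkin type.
D_7 (so(14))

Compute the Cartan integers a_ij = 2(alpha_i, alpha_j)/(alpha_j, alpha_j); the resulting 7x7 Cartan matrix is
[[2, 0, -1, 0, -1, 0, 0], [0, 2, 0, 0, 0, 0, -1], [-1, 0, 2, 0, 0, 0, -1], [0, 0, 0, 2, -1, 0, 0], [-1, 0, 0, -1, 2, 0, 0], [0, 0, 0, 0, 0, 2, -1], [0, -1, -1, 0, 0, -1, 2]].
All simple roots have the same length, so the diagram is simply laced. The associated Dynkin diagram is a chain of 5 nodes with a fork of two nodes at one end (D_7), so the type is D_7 (the algebra so(14)).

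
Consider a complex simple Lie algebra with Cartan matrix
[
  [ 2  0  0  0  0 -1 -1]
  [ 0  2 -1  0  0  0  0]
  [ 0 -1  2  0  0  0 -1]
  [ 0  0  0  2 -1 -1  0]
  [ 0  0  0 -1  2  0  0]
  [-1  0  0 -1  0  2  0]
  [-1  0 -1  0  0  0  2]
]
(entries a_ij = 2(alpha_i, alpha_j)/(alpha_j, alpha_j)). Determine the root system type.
A_7

The matrix has rank 7 with 2's on the diagonal. Reading the off-diagonal entries as Dynkin edges (a single edge where a_ij = a_ji = -1; a double or triple edge where a_ij * a_ji = 2 or 3), the diagram is a chain of 7 nodes with single edges (A_7). One simple-root ordering that puts it in standard form is (alpha_5, alpha_4, alpha_6, alpha_1, alpha_7, alpha_3, alpha_2). So the algebra is type A_7, i.e. sl(8).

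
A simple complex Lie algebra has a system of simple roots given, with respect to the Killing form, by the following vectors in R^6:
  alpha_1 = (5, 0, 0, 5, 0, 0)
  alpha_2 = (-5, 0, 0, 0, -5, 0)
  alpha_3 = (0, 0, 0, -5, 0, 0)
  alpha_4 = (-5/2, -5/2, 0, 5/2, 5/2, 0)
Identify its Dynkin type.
Compute the Cartan integers a_ij = 2(alpha_i, alpha_j)/(alpha_j, alpha_j); the resulting 4x4 Cartan matrix is
[[2, -1, -2, 0], [-1, 2, 0, 0], [-1, 0, 2, -1], [0, 0, -1, 2]].
The roots have two lengths (squared-length ratio 2:1); the short ones are alpha_{3,4}. The associated Dynkin diagram is a chain of 4 nodes with a double edge between the middle two (F_4), so the type is F_4.

F_4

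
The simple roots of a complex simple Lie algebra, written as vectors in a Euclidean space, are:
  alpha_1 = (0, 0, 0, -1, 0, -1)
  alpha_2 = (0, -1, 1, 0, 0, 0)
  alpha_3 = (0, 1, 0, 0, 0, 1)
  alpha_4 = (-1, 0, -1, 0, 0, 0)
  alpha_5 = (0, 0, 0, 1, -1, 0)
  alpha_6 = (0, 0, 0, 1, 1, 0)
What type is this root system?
D_6

Compute the Cartan integers a_ij = 2(alpha_i, alpha_j)/(alpha_j, alpha_j); the resulting 6x6 Cartan matrix is
[[2, 0, -1, 0, -1, -1], [0, 2, -1, -1, 0, 0], [-1, -1, 2, 0, 0, 0], [0, -1, 0, 2, 0, 0], [-1, 0, 0, 0, 2, 0], [-1, 0, 0, 0, 0, 2]].
All simple roots have the same length, so the diagram is simply laced. The associated Dynkin diagram is a chain of 4 nodes with a fork of two nodes at one end (D_6), so the type is D_6 (the algebra so(12)).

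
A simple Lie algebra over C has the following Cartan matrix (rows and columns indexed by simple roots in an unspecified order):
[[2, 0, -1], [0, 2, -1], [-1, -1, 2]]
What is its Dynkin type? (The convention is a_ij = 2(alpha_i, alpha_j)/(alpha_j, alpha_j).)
type A_3

The matrix has rank 3 with 2's on the diagonal. Reading the off-diagonal entries as Dynkin edges (a single edge where a_ij = a_ji = -1; a double or triple edge where a_ij * a_ji = 2 or 3), the diagram is a chain of 3 nodes with single edges (A_3). One simple-root ordering that puts it in standard form is (alpha_1, alpha_3, alpha_2). So the algebra is type A_3, i.e. sl(4).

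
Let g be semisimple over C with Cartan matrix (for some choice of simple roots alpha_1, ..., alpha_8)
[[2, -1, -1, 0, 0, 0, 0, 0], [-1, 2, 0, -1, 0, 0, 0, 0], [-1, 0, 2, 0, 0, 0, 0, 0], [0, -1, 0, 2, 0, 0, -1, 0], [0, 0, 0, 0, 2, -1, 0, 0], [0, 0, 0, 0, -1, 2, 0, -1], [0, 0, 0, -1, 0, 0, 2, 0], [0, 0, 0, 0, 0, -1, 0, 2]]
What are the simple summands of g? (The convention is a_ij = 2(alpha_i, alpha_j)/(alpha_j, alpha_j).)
A_3 (sl(4)) + A_5 (sl(6))

The diagram associated to this matrix has two connected components: the simple roots {alpha_5, alpha_6, alpha_8} form a chain of 3 nodes with single edges (A_3), and {alpha_1, alpha_2, alpha_3, alpha_4, alpha_7} form a chain of 5 nodes with single edges (A_5). A semisimple Lie algebra decomposes uniquely as the direct sum of simple ideals, one per connected component of its Dynkin diagram, so g ≅ A_3 ⊕ A_5 (dimension 15 + 35 = 50).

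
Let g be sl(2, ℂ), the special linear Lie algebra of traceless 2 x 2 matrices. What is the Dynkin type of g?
This is sl(2), which has dimension 2^2 - 1 = 3 and rank 2 - 1 = 1 (a Cartan subalgebra is the diagonal traceless matrices). In the classification of classical Lie algebras, the special linear algebra sl(n+1) has type A_n; here n = 1, so the Dynkin diagram is a chain of 1 nodes with single edges (A_1). Hence the type is A_1.

type A_1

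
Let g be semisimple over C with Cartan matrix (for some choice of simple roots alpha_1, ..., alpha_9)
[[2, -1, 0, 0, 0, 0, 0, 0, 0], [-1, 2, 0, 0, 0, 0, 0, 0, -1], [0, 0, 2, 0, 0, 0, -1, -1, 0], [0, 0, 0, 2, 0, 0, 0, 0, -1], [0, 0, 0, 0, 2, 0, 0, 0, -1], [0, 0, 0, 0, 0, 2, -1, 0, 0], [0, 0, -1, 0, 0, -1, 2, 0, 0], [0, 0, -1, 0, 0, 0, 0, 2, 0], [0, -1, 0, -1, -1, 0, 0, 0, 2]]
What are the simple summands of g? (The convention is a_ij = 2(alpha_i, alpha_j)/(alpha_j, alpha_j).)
A_4 + D_5

The diagram associated to this matrix has two connected components: the simple roots {alpha_3, alpha_6, alpha_7, alpha_8} form a chain of 4 nodes with single edges (A_4), and {alpha_1, alpha_2, alpha_4, alpha_5, alpha_9} form a chain of 3 nodes with a fork of two nodes at one end (D_5). A semisimple Lie algebra decomposes uniquely as the direct sum of simple ideals, one per connected component of its Dynkin diagram, so g ≅ A_4 ⊕ D_5 (dimension 24 + 45 = 69).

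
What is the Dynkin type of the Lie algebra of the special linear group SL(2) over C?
A_1 (sl(2))

This is sl(2), which has dimension 2^2 - 1 = 3 and rank 2 - 1 = 1 (a Cartan subalgebra is the diagonal traceless matrices). In the classification of classical Lie algebras, the special linear algebra sl(n+1) has type A_n; here n = 1, so the Dynkin diagram is a chain of 1 nodes with single edges (A_1). Hence the type is A_1.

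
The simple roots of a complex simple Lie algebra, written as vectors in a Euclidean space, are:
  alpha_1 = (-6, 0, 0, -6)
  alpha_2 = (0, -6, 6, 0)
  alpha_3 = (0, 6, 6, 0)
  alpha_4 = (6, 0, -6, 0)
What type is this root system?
Compute the Cartan integers a_ij = 2(alpha_i, alpha_j)/(alpha_j, alpha_j); the resulting 4x4 Cartan matrix is
[[2, 0, 0, -1], [0, 2, 0, -1], [0, 0, 2, -1], [-1, -1, -1, 2]].
All simple roots have the same length, so the diagram is simply laced. The associated Dynkin diagram is a chain of 2 nodes with a fork of two nodes at one end (D_4), so the type is D_4 (the algebra so(8)).

D_4 (so(8))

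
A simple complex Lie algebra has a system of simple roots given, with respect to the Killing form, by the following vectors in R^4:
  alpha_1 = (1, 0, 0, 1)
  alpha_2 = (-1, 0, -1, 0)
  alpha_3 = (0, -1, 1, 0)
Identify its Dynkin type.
Compute the Cartan integers a_ij = 2(alpha_i, alpha_j)/(alpha_j, alpha_j); the resulting 3x3 Cartan matrix is
[[2, -1, 0], [-1, 2, -1], [0, -1, 2]].
All simple roots have the same length, so the diagram is simply laced. The associated Dynkin diagram is a chain of 3 nodes with single edges (A_3), so the type is A_3 (the algebra sl(4)).

type A_3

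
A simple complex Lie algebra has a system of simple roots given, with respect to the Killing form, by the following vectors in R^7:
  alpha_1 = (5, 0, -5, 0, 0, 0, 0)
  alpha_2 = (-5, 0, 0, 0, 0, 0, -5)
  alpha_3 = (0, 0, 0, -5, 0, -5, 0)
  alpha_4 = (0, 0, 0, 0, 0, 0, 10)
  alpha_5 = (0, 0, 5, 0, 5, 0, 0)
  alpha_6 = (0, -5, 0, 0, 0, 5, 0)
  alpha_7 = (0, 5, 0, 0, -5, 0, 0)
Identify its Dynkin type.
Compute the Cartan integers a_ij = 2(alpha_i, alpha_j)/(alpha_j, alpha_j); the resulting 7x7 Cartan matrix is
[[2, -1, 0, 0, -1, 0, 0], [-1, 2, 0, -1, 0, 0, 0], [0, 0, 2, 0, 0, -1, 0], [0, -2, 0, 2, 0, 0, 0], [-1, 0, 0, 0, 2, 0, -1], [0, 0, -1, 0, 0, 2, -1], [0, 0, 0, 0, -1, -1, 2]].
The roots have two lengths (squared-length ratio 2:1); the short ones are alpha_{1,2,3,5,6,7}. The associated Dynkin diagram is a chain of 7 nodes with a double edge at one end; the terminal node there is the unique long simple root (C_7), so the type is C_7 (the algebra sp(14)).

type C_7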